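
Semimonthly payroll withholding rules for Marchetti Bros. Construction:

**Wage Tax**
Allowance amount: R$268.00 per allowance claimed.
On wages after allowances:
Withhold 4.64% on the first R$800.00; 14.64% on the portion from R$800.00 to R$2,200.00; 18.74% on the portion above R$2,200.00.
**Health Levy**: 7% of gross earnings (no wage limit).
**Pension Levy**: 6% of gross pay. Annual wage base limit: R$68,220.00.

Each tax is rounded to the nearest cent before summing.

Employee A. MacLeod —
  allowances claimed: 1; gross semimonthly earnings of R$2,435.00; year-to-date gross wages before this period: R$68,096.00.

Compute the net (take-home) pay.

R$2,019.86

Wage Tax: taxable = R$2,435.00 − 1×R$268.00 = R$2,167.00
  R$37.12 + 14.64% × (R$2,167.00 − R$800.00) = R$37.12 + 14.64% × R$1,367.00 = R$237.25
Health Levy: 7% × R$2,435.00 = R$170.45
Pension Levy: cap R$68,220.00 − YTD R$68,096.00 = R$124.00 subject; 6% × R$124.00 = R$7.44
Total withheld: R$237.25 + R$170.45 + R$7.44 = R$415.14
Net pay: R$2,435.00 − R$415.14 = R$2,019.86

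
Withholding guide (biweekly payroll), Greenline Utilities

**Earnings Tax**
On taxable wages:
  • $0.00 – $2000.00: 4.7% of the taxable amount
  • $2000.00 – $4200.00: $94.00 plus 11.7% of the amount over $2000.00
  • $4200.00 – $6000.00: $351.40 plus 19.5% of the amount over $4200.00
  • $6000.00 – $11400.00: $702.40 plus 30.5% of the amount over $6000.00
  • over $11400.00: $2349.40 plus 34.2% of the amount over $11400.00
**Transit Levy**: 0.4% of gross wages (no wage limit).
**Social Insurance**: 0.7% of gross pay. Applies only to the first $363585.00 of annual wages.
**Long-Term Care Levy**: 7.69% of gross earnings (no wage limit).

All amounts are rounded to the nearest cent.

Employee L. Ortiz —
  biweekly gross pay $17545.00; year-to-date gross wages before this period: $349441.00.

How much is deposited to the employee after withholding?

Earnings Tax: taxable = $17545.00
  $2349.40 + 34.2% × ($17545.00 − $11400.00) = $2349.40 + 34.2% × $6145.00 = $4450.99
Transit Levy: 0.4% × $17545.00 = $70.18
Social Insurance: cap $363585.00 − YTD $349441.00 = $14144.00 subject; 0.7% × $14144.00 = $99.01
Long-Term Care Levy: 7.69% × $17545.00 = $1349.21
Total withheld: $4450.99 + $70.18 + $99.01 + $1349.21 = $5969.39
Net pay: $17545.00 − $5969.39 = $11575.61

$11575.61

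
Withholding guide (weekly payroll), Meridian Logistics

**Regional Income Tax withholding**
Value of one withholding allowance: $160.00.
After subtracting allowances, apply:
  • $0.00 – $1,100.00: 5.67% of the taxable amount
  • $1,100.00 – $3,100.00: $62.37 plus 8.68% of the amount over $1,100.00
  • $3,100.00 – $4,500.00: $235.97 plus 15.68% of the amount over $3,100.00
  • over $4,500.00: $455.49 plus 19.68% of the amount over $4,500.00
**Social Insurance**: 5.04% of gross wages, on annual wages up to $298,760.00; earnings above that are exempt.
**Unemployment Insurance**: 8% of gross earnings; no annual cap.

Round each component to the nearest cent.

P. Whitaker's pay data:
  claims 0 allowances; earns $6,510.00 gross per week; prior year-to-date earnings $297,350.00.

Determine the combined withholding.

$1,442.92

Regional Income Tax: taxable = $6,510.00
  $455.49 + 19.68% × ($6,510.00 − $4,500.00) = $455.49 + 19.68% × $2,010.00 = $851.06
Social Insurance: cap $298,760.00 − YTD $297,350.00 = $1,410.00 subject; 5.04% × $1,410.00 = $71.06
Unemployment Insurance: 8% × $6,510.00 = $520.80
Total: $851.06 + $71.06 + $520.80 = $1,442.92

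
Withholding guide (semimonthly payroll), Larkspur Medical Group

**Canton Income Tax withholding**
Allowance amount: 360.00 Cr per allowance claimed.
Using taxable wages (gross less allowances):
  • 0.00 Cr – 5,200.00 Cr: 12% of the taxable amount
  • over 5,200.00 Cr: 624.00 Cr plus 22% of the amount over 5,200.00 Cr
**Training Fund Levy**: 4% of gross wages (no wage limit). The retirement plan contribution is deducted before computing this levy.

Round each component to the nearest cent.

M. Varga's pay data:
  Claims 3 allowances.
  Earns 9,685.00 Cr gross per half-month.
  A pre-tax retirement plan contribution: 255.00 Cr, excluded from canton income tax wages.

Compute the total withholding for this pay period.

1,694.20 Cr

Canton Income Tax: taxable = 9,685.00 Cr − 255.00 Cr − 3×360.00 Cr = 8,350.00 Cr
  624.00 Cr + 22% × (8,350.00 Cr − 5,200.00 Cr) = 624.00 Cr + 22% × 3,150.00 Cr = 1,317.00 Cr
Training Fund Levy: 4% × 9,430.00 Cr = 377.20 Cr
Total: 1,317.00 Cr + 377.20 Cr = 1,694.20 Cr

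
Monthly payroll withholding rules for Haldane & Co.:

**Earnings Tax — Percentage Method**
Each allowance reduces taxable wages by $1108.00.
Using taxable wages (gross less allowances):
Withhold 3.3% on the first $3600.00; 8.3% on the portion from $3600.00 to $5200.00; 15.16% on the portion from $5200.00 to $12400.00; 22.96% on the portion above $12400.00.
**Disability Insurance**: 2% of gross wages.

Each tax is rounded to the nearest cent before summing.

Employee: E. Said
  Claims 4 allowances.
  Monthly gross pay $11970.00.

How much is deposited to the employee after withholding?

Earnings Tax: taxable = $11970.00 − 4×$1108.00 = $7538.00
  $251.60 + 15.16% × ($7538.00 − $5200.00) = $251.60 + 15.16% × $2338.00 = $606.04
Disability Insurance: 2% × $11970.00 = $239.40
Total withheld: $606.04 + $239.40 = $845.44
Net pay: $11970.00 − $845.44 = $11124.56

$11124.56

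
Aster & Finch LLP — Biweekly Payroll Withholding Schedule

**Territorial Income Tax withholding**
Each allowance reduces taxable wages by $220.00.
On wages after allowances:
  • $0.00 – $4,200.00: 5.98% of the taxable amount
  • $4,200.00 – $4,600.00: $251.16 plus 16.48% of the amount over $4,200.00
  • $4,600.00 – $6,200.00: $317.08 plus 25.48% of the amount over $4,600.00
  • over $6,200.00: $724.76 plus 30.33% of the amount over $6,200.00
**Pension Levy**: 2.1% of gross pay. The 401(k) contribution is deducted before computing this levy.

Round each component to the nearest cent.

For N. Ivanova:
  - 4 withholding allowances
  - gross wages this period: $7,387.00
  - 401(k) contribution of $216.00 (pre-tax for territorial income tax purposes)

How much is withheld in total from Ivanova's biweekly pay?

Territorial Income Tax: taxable = $7,387.00 − $216.00 − 4×$220.00 = $6,291.00
  $724.76 + 30.33% × ($6,291.00 − $6,200.00) = $724.76 + 30.33% × $91.00 = $752.36
Pension Levy: 2.1% × $7,171.00 = $150.59
Total: $752.36 + $150.59 = $902.95

$902.95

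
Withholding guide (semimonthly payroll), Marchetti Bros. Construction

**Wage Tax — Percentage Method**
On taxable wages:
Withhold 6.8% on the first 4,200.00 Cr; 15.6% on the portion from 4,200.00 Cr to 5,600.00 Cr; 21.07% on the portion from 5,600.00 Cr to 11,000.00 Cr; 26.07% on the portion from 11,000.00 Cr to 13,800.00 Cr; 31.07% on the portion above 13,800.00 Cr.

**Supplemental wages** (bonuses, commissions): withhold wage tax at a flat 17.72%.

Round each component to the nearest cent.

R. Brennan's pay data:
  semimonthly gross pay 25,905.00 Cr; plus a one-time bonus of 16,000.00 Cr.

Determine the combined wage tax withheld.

Wage Tax: taxable = 25,905.00 Cr
  2,371.74 Cr + 31.07% × (25,905.00 Cr − 13,800.00 Cr) = 2,371.74 Cr + 31.07% × 12,105.00 Cr = 6,132.76 Cr
Supplemental (17.72% flat on bonus): 17.72% × 16,000.00 Cr = 2,835.20 Cr
Total wage tax: 6,132.76 Cr + 2,835.20 Cr = 8,967.96 Cr

8,967.96 Cr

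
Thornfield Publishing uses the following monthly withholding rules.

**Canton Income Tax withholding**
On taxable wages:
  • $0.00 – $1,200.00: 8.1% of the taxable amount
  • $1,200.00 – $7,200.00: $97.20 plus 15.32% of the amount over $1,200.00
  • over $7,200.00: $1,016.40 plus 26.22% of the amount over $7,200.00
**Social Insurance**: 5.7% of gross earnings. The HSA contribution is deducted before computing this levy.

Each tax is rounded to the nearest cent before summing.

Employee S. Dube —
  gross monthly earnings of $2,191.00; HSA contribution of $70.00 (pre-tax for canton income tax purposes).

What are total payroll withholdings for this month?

Canton Income Tax: taxable = $2,191.00 − $70.00 = $2,121.00
  $97.20 + 15.32% × ($2,121.00 − $1,200.00) = $97.20 + 15.32% × $921.00 = $238.30
Social Insurance: 5.7% × $2,121.00 = $120.90
Total: $238.30 + $120.90 = $359.20

$359.20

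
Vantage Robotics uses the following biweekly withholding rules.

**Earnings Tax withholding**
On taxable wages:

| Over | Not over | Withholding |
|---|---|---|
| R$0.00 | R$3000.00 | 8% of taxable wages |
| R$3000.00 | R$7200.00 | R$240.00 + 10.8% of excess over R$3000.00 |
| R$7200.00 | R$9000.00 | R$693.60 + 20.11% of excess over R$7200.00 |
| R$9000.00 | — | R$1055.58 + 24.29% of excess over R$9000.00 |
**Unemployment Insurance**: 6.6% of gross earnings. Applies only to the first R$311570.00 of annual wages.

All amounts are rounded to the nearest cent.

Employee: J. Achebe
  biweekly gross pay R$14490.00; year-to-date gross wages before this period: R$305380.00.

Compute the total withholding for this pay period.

Earnings Tax: taxable = R$14490.00
  R$1055.58 + 24.29% × (R$14490.00 − R$9000.00) = R$1055.58 + 24.29% × R$5490.00 = R$2389.10
Unemployment Insurance: cap R$311570.00 − YTD R$305380.00 = R$6190.00 subject; 6.6% × R$6190.00 = R$408.54
Total: R$2389.10 + R$408.54 = R$2797.64

R$2797.64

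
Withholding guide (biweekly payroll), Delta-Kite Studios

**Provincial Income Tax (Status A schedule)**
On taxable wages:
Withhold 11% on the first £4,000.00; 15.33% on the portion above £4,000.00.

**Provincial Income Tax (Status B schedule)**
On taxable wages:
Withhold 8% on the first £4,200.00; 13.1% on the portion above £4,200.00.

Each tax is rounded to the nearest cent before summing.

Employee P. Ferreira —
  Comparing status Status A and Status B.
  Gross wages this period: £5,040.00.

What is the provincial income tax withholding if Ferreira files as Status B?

Provincial Income Tax (Status B): taxable = £5,040.00
  £336.00 + 13.1% × (£5,040.00 − £4,200.00) = £336.00 + 13.1% × £840.00 = £446.04

£446.04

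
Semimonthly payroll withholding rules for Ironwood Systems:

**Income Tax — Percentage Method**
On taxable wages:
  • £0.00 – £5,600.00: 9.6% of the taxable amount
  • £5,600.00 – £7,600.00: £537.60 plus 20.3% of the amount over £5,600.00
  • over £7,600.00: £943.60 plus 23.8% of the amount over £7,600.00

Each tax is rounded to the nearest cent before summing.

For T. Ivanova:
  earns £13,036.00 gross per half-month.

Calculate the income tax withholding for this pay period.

Income Tax: taxable = £13,036.00
  £943.60 + 23.8% × (£13,036.00 − £7,600.00) = £943.60 + 23.8% × £5,436.00 = £2,237.37

£2,237.37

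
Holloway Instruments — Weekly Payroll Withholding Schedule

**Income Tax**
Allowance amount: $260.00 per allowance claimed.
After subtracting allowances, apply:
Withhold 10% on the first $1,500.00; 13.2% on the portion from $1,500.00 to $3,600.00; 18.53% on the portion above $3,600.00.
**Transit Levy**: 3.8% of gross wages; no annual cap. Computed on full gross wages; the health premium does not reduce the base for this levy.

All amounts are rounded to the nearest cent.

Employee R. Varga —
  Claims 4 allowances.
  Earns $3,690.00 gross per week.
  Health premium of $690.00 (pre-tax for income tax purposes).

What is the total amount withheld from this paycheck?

Income Tax: taxable = $3,690.00 − $690.00 − 4×$260.00 = $1,960.00
  $150.00 + 13.2% × ($1,960.00 − $1,500.00) = $150.00 + 13.2% × $460.00 = $210.72
Transit Levy: 3.8% × $3,690.00 = $140.22
Total: $210.72 + $140.22 = $350.94

$350.94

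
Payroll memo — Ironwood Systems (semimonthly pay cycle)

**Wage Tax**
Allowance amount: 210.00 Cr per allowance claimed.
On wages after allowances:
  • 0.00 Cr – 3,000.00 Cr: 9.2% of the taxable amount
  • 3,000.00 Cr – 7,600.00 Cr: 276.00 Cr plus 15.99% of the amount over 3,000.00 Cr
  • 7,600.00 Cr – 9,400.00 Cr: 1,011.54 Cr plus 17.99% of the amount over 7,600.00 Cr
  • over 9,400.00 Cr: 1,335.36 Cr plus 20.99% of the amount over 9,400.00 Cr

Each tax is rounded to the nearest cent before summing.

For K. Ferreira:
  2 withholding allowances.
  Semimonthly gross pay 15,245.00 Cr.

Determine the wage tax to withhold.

2,474.07 Cr

Wage Tax: taxable = 15,245.00 Cr − 2×210.00 Cr = 14,825.00 Cr
  1,335.36 Cr + 20.99% × (14,825.00 Cr − 9,400.00 Cr) = 1,335.36 Cr + 20.99% × 5,425.00 Cr = 2,474.07 Cr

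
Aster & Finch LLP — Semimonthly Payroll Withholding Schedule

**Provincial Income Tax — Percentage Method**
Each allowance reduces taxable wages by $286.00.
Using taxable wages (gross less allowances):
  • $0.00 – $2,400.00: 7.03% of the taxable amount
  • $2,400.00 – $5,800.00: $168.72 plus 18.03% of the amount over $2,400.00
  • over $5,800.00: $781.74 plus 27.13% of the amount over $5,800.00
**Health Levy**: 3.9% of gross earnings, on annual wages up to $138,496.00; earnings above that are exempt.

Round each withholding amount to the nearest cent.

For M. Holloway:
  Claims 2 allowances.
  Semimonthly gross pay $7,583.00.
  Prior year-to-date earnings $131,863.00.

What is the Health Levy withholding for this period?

Health Levy: cap $138,496.00 − YTD $131,863.00 = $6,633.00 subject; 3.9% × $6,633.00 = $258.69

$258.69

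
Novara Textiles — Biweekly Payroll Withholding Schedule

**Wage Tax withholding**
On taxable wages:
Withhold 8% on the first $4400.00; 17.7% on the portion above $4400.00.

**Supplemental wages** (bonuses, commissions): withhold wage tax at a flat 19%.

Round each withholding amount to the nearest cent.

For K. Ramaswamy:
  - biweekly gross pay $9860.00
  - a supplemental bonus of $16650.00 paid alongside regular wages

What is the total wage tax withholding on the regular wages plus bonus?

$4481.92

Wage Tax: taxable = $9860.00
  $352.00 + 17.7% × ($9860.00 − $4400.00) = $352.00 + 17.7% × $5460.00 = $1318.42
Supplemental (19% flat on bonus): 19% × $16650.00 = $3163.50
Total wage tax: $1318.42 + $3163.50 = $4481.92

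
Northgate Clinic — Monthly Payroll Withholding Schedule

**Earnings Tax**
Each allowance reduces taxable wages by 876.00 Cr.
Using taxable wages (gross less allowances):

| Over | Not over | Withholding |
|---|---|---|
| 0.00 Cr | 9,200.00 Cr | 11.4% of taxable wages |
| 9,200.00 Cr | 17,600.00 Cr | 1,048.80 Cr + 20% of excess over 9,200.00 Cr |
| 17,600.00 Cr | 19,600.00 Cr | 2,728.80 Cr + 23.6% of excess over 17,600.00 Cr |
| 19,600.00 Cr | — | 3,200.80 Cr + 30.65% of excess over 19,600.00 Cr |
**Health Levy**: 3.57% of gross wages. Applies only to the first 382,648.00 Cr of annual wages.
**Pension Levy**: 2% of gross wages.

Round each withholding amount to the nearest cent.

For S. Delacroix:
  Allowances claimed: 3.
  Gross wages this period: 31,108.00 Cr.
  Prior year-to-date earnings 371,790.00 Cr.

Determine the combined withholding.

6,932.31 Cr

Earnings Tax: taxable = 31,108.00 Cr − 3×876.00 Cr = 28,480.00 Cr
  3,200.80 Cr + 30.65% × (28,480.00 Cr − 19,600.00 Cr) = 3,200.80 Cr + 30.65% × 8,880.00 Cr = 5,922.52 Cr
Health Levy: cap 382,648.00 Cr − YTD 371,790.00 Cr = 10,858.00 Cr subject; 3.57% × 10,858.00 Cr = 387.63 Cr
Pension Levy: 2% × 31,108.00 Cr = 622.16 Cr
Total: 5,922.52 Cr + 387.63 Cr + 622.16 Cr = 6,932.31 Cr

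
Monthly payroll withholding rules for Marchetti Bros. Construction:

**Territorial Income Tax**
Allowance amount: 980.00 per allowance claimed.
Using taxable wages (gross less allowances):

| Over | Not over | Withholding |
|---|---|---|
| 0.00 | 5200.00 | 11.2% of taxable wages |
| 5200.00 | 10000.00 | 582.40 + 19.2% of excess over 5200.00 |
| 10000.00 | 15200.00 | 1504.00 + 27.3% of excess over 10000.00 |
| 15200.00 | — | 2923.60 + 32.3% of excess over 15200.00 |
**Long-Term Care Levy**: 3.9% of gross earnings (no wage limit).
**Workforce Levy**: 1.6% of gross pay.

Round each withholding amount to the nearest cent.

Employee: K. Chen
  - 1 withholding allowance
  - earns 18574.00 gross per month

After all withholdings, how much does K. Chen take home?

Territorial Income Tax: taxable = 18574.00 − 1×980.00 = 17594.00
  2923.60 + 32.3% × (17594.00 − 15200.00) = 2923.60 + 32.3% × 2394.00 = 3696.86
Long-Term Care Levy: 3.9% × 18574.00 = 724.39
Workforce Levy: 1.6% × 18574.00 = 297.18
Total withheld: 3696.86 + 724.39 + 297.18 = 4718.43
Net pay: 18574.00 − 4718.43 = 13855.57

13855.57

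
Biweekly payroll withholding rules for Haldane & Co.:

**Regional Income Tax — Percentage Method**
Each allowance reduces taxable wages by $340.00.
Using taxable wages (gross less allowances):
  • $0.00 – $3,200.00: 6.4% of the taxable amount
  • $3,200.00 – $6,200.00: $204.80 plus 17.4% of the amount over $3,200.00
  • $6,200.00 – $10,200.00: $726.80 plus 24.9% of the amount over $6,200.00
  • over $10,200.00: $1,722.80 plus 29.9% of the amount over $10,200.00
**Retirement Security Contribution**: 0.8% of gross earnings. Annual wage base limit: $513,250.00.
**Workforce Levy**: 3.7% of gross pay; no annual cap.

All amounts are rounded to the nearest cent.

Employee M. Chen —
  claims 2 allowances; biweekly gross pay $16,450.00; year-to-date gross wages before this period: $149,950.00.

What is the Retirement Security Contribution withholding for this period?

Retirement Security Contribution: 0.8% × $16,450.00 = $131.60

$131.60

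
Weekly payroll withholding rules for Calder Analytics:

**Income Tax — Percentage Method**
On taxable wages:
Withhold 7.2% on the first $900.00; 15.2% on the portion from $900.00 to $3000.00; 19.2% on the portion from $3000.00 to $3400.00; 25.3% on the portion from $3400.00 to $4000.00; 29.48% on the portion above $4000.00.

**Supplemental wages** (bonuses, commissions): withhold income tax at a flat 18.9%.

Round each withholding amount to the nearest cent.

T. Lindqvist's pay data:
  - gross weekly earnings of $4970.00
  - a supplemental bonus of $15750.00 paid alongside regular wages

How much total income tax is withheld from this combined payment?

Income Tax: taxable = $4970.00
  $612.60 + 29.48% × ($4970.00 − $4000.00) = $612.60 + 29.48% × $970.00 = $898.56
Supplemental (18.9% flat on bonus): 18.9% × $15750.00 = $2976.75
Total income tax: $898.56 + $2976.75 = $3875.31

$3875.31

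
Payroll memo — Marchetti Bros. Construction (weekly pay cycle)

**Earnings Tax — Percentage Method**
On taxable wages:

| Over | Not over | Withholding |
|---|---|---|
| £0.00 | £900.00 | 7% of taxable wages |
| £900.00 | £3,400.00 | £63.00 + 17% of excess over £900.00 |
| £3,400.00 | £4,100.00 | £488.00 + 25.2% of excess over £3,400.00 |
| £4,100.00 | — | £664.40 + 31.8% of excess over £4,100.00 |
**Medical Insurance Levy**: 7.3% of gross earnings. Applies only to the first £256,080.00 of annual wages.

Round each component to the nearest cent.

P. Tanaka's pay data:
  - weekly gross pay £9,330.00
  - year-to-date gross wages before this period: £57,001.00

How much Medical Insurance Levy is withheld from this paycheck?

£681.09

Medical Insurance Levy: 7.3% × £9,330.00 = £681.09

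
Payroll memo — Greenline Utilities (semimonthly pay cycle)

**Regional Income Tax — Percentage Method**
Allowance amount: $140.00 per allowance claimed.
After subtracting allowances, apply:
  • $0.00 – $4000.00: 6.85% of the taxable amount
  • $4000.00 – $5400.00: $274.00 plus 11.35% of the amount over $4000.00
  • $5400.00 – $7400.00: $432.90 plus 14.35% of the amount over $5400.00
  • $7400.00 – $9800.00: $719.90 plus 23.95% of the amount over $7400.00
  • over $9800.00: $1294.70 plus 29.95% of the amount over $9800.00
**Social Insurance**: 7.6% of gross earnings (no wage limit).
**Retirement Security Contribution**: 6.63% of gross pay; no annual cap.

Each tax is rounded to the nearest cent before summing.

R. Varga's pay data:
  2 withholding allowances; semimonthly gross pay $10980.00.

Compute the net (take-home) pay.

$7853.30

Regional Income Tax: taxable = $10980.00 − 2×$140.00 = $10700.00
  $1294.70 + 29.95% × ($10700.00 − $9800.00) = $1294.70 + 29.95% × $900.00 = $1564.25
Social Insurance: 7.6% × $10980.00 = $834.48
Retirement Security Contribution: 6.63% × $10980.00 = $727.97
Total withheld: $1564.25 + $834.48 + $727.97 = $3126.70
Net pay: $10980.00 − $3126.70 = $7853.30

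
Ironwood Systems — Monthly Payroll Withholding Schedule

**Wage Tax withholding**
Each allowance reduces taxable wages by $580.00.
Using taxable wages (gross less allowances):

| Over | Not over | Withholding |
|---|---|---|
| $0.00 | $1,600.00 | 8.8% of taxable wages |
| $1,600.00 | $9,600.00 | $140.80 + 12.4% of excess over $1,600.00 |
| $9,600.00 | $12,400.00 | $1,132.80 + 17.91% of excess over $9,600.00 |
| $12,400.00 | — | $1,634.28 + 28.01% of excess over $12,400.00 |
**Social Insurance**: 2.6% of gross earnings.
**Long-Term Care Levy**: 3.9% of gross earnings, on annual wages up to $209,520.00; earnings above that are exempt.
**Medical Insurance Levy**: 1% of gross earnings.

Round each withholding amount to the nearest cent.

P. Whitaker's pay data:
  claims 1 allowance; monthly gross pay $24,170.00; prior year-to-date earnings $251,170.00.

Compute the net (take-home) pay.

$18,531.28

Wage Tax: taxable = $24,170.00 − 1×$580.00 = $23,590.00
  $1,634.28 + 28.01% × ($23,590.00 − $12,400.00) = $1,634.28 + 28.01% × $11,190.00 = $4,768.60
Social Insurance: 2.6% × $24,170.00 = $628.42
Long-Term Care Levy: YTD $251,170.00 ≥ cap $209,520.00 → $0.00
Medical Insurance Levy: 1% × $24,170.00 = $241.70
Total withheld: $4,768.60 + $628.42 + $0.00 + $241.70 = $5,638.72
Net pay: $24,170.00 − $5,638.72 = $18,531.28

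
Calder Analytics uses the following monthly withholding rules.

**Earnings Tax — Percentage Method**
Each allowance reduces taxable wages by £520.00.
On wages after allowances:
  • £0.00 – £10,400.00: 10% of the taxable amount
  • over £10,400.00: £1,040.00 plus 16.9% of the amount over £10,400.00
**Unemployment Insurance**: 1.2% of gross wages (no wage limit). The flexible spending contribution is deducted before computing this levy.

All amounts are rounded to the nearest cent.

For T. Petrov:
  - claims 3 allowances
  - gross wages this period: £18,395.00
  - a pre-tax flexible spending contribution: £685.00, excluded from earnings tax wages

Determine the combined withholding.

£2,224.27

Earnings Tax: taxable = £18,395.00 − £685.00 − 3×£520.00 = £16,150.00
  £1,040.00 + 16.9% × (£16,150.00 − £10,400.00) = £1,040.00 + 16.9% × £5,750.00 = £2,011.75
Unemployment Insurance: 1.2% × £17,710.00 = £212.52
Total: £2,011.75 + £212.52 = £2,224.27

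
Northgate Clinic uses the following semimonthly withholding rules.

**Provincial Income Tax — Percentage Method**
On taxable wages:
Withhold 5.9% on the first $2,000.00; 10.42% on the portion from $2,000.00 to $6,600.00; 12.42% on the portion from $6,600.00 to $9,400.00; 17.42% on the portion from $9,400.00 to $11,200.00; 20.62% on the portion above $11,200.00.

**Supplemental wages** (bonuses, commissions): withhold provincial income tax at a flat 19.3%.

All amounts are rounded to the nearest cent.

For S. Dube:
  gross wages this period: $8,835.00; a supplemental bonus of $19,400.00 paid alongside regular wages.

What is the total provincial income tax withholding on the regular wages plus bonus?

$4,619.11

Provincial Income Tax: taxable = $8,835.00
  $597.32 + 12.42% × ($8,835.00 − $6,600.00) = $597.32 + 12.42% × $2,235.00 = $874.91
Supplemental (19.3% flat on bonus): 19.3% × $19,400.00 = $3,744.20
Total provincial income tax: $874.91 + $3,744.20 = $4,619.11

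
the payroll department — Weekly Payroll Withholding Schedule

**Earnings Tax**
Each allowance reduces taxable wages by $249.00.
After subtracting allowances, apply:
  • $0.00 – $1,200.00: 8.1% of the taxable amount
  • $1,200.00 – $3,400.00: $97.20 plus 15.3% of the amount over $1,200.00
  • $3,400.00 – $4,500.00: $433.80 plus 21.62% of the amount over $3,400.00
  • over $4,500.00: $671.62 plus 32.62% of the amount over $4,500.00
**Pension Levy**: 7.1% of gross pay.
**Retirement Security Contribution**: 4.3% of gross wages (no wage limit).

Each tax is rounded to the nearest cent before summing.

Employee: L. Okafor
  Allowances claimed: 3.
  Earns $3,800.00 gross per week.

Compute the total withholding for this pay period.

$813.91

Earnings Tax: taxable = $3,800.00 − 3×$249.00 = $3,053.00
  $97.20 + 15.3% × ($3,053.00 − $1,200.00) = $97.20 + 15.3% × $1,853.00 = $380.71
Pension Levy: 7.1% × $3,800.00 = $269.80
Retirement Security Contribution: 4.3% × $3,800.00 = $163.40
Total: $380.71 + $269.80 + $163.40 = $813.91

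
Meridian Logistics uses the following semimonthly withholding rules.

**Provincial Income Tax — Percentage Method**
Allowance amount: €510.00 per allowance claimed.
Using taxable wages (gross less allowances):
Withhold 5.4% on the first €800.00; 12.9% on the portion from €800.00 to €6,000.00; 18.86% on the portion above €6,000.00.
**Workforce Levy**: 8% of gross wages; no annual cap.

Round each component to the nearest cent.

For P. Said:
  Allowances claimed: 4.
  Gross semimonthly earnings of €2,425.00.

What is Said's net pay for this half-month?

Provincial Income Tax: taxable = €2,425.00 − 4×€510.00 = €385.00
  5.4% × €385.00 = €20.79
Workforce Levy: 8% × €2,425.00 = €194.00
Total withheld: €20.79 + €194.00 = €214.79
Net pay: €2,425.00 − €214.79 = €2,210.21

€2,210.21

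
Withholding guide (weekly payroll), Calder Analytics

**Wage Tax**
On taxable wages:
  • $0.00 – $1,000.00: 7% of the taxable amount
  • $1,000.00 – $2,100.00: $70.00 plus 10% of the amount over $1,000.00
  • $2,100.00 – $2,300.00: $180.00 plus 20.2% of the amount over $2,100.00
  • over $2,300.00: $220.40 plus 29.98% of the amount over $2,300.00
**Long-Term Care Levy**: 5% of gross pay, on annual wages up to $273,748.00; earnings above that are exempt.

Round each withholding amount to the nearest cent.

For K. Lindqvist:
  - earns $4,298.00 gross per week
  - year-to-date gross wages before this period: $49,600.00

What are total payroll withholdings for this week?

Wage Tax: taxable = $4,298.00
  $220.40 + 29.98% × ($4,298.00 − $2,300.00) = $220.40 + 29.98% × $1,998.00 = $819.40
Long-Term Care Levy: 5% × $4,298.00 = $214.90
Total: $819.40 + $214.90 = $1,034.30

$1,034.30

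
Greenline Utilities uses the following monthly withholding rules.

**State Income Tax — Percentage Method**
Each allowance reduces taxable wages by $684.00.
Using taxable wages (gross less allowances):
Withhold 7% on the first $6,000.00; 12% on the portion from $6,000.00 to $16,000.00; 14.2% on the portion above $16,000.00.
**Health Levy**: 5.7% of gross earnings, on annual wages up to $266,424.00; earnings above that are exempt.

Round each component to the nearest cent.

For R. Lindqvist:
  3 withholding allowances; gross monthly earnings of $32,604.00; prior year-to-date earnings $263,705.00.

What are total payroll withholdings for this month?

$3,841.36

State Income Tax: taxable = $32,604.00 − 3×$684.00 = $30,552.00
  $1,620.00 + 14.2% × ($30,552.00 − $16,000.00) = $1,620.00 + 14.2% × $14,552.00 = $3,686.38
Health Levy: cap $266,424.00 − YTD $263,705.00 = $2,719.00 subject; 5.7% × $2,719.00 = $154.98
Total: $3,686.38 + $154.98 = $3,841.36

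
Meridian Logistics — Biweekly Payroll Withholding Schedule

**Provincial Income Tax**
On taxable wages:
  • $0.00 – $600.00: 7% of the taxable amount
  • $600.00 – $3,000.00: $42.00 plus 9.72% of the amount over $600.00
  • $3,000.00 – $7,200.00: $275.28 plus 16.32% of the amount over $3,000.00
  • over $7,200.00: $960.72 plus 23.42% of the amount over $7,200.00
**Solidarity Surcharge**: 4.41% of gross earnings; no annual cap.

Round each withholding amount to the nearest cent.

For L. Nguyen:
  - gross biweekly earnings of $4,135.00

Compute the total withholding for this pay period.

$642.86

Provincial Income Tax: taxable = $4,135.00
  $275.28 + 16.32% × ($4,135.00 − $3,000.00) = $275.28 + 16.32% × $1,135.00 = $460.51
Solidarity Surcharge: 4.41% × $4,135.00 = $182.35
Total: $460.51 + $182.35 = $642.86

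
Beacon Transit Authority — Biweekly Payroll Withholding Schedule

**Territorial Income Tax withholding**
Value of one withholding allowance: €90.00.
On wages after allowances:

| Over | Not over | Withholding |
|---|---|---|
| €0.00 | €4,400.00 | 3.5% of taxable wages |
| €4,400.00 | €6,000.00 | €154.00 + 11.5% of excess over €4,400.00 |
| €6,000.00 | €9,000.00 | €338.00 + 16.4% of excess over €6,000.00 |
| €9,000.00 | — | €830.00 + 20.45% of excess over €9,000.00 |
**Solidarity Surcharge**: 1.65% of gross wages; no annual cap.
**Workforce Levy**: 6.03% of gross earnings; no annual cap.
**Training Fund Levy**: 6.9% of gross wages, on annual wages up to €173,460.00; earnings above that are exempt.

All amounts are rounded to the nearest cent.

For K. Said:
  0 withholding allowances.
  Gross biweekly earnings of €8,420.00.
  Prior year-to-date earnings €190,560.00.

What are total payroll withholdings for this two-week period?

Territorial Income Tax: taxable = €8,420.00
  €338.00 + 16.4% × (€8,420.00 − €6,000.00) = €338.00 + 16.4% × €2,420.00 = €734.88
Solidarity Surcharge: 1.65% × €8,420.00 = €138.93
Workforce Levy: 6.03% × €8,420.00 = €507.73
Training Fund Levy: YTD €190,560.00 ≥ cap €173,460.00 → €0.00
Total: €734.88 + €138.93 + €507.73 + €0.00 = €1,381.54

€1,381.54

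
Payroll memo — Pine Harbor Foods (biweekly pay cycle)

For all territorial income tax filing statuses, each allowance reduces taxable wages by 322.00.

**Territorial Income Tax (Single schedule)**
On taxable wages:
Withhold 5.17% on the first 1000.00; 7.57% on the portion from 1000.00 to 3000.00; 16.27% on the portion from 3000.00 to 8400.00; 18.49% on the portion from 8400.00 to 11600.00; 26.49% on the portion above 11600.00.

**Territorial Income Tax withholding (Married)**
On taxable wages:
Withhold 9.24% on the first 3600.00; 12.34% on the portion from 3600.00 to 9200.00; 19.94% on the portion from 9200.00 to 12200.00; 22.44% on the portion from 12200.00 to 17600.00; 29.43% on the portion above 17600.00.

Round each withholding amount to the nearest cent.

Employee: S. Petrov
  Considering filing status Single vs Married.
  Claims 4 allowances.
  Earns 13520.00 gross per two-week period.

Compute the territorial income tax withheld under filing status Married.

1629.06

Territorial Income Tax (Married): taxable = 13520.00 − 4×322.00 = 12232.00
  1621.88 + 22.44% × (12232.00 − 12200.00) = 1621.88 + 22.44% × 32.00 = 1629.06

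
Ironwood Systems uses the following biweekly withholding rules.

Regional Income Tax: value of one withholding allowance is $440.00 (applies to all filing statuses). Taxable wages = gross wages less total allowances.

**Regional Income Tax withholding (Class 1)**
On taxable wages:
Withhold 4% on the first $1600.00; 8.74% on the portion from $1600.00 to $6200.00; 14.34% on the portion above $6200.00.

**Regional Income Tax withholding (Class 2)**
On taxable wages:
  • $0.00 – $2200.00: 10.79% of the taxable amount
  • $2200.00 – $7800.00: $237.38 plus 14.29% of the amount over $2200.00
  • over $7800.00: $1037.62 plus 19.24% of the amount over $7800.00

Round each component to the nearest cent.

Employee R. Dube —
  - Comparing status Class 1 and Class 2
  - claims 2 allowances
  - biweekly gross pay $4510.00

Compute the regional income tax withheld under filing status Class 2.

$441.73

Regional Income Tax (Class 2): taxable = $4510.00 − 2×$440.00 = $3630.00
  $237.38 + 14.29% × ($3630.00 − $2200.00) = $237.38 + 14.29% × $1430.00 = $441.73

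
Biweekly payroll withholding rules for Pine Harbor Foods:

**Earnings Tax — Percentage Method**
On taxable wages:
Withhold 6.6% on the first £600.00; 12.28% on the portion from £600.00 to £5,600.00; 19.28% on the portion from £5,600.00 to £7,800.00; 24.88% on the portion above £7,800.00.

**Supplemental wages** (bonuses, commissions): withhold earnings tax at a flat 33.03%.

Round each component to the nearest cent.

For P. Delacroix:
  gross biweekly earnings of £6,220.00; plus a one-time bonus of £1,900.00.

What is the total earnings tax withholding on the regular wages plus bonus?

Earnings Tax: taxable = £6,220.00
  £653.60 + 19.28% × (£6,220.00 − £5,600.00) = £653.60 + 19.28% × £620.00 = £773.14
Supplemental (33.03% flat on bonus): 33.03% × £1,900.00 = £627.57
Total earnings tax: £773.14 + £627.57 = £1,400.71

£1,400.71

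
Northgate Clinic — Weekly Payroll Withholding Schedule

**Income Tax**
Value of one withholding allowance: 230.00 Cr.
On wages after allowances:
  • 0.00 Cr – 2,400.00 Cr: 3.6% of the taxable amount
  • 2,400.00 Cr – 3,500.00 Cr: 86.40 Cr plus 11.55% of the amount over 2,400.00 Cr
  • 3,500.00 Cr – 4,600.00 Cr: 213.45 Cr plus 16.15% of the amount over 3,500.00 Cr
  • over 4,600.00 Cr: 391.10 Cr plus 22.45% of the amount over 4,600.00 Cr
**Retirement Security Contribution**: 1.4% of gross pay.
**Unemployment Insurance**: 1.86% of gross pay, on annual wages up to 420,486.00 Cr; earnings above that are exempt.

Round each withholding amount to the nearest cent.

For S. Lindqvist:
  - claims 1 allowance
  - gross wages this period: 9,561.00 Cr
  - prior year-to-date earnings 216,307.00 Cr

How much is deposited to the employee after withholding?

Income Tax: taxable = 9,561.00 Cr − 1×230.00 Cr = 9,331.00 Cr
  391.10 Cr + 22.45% × (9,331.00 Cr − 4,600.00 Cr) = 391.10 Cr + 22.45% × 4,731.00 Cr = 1,453.21 Cr
Retirement Security Contribution: 1.4% × 9,561.00 Cr = 133.85 Cr
Unemployment Insurance: 1.86% × 9,561.00 Cr = 177.83 Cr
Total withheld: 1,453.21 Cr + 133.85 Cr + 177.83 Cr = 1,764.89 Cr
Net pay: 9,561.00 Cr − 1,764.89 Cr = 7,796.11 Cr

7,796.11 Cr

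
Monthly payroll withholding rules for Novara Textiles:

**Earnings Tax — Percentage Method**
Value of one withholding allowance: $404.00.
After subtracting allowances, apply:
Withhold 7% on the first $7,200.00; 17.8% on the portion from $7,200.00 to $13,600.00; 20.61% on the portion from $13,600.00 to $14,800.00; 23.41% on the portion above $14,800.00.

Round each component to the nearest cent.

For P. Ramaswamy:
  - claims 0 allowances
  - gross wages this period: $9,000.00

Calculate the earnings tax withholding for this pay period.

$824.40

Earnings Tax: taxable = $9,000.00
  $504.00 + 17.8% × ($9,000.00 − $7,200.00) = $504.00 + 17.8% × $1,800.00 = $824.40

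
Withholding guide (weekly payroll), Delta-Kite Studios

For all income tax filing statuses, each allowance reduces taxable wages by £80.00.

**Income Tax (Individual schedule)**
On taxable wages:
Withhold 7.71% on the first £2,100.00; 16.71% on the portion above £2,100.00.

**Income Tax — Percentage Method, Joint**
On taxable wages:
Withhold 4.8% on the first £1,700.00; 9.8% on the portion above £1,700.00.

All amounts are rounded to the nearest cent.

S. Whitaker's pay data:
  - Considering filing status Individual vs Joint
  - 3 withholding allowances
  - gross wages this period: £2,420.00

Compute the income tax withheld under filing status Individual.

£175.28

Income Tax (Individual): taxable = £2,420.00 − 3×£80.00 = £2,180.00
  £161.91 + 16.71% × (£2,180.00 − £2,100.00) = £161.91 + 16.71% × £80.00 = £175.28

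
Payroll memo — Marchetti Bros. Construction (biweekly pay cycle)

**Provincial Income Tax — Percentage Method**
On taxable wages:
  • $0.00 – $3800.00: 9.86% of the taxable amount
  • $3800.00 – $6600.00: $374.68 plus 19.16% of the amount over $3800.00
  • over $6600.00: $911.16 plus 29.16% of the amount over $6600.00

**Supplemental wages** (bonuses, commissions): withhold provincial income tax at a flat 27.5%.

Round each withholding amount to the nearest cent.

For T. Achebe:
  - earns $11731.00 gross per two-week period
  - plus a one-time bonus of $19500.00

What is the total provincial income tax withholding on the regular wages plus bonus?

$7769.86

Provincial Income Tax: taxable = $11731.00
  $911.16 + 29.16% × ($11731.00 − $6600.00) = $911.16 + 29.16% × $5131.00 = $2407.36
Supplemental (27.5% flat on bonus): 27.5% × $19500.00 = $5362.50
Total provincial income tax: $2407.36 + $5362.50 = $7769.86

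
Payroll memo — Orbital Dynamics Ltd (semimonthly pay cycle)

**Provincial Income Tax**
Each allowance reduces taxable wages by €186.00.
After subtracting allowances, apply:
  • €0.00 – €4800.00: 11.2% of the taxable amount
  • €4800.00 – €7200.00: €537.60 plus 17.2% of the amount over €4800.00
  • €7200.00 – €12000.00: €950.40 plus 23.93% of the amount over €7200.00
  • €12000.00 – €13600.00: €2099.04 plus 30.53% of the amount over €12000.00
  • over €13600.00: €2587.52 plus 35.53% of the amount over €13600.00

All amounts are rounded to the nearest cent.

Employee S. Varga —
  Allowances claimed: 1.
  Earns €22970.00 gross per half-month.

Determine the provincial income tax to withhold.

€5850.60

Provincial Income Tax: taxable = €22970.00 − 1×€186.00 = €22784.00
  €2587.52 + 35.53% × (€22784.00 − €13600.00) = €2587.52 + 35.53% × €9184.00 = €5850.60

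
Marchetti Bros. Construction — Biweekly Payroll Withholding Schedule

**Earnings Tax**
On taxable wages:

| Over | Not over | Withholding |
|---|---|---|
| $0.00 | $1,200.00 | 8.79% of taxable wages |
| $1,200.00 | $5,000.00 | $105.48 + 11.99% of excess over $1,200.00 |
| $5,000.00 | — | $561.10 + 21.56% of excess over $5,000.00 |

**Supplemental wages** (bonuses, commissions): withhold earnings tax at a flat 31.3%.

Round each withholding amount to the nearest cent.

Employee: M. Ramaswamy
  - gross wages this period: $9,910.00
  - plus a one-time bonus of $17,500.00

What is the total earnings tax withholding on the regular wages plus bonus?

$7,097.20

Earnings Tax: taxable = $9,910.00
  $561.10 + 21.56% × ($9,910.00 − $5,000.00) = $561.10 + 21.56% × $4,910.00 = $1,619.70
Supplemental (31.3% flat on bonus): 31.3% × $17,500.00 = $5,477.50
Total earnings tax: $1,619.70 + $5,477.50 = $7,097.20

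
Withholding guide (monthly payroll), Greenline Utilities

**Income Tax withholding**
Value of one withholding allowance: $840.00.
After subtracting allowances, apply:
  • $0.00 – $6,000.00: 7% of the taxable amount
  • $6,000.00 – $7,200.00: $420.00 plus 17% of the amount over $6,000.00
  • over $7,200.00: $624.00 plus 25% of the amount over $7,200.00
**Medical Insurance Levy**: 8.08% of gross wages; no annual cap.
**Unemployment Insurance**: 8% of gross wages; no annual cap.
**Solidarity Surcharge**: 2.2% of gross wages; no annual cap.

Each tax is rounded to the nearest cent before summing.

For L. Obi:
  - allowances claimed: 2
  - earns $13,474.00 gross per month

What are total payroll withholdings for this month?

$4,235.55

Income Tax: taxable = $13,474.00 − 2×$840.00 = $11,794.00
  $624.00 + 25% × ($11,794.00 − $7,200.00) = $624.00 + 25% × $4,594.00 = $1,772.50
Medical Insurance Levy: 8.08% × $13,474.00 = $1,088.70
Unemployment Insurance: 8% × $13,474.00 = $1,077.92
Solidarity Surcharge: 2.2% × $13,474.00 = $296.43
Total: $1,772.50 + $1,088.70 + $1,077.92 + $296.43 = $4,235.55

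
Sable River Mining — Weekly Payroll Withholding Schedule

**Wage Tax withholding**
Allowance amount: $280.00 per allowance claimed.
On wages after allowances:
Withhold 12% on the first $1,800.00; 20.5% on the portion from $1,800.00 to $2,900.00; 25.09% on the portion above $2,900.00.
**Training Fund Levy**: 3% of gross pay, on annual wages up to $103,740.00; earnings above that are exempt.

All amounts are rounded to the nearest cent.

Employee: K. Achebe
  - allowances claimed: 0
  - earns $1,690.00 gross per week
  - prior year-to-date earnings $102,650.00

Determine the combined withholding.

Wage Tax: taxable = $1,690.00
  12% × $1,690.00 = $202.80
Training Fund Levy: cap $103,740.00 − YTD $102,650.00 = $1,090.00 subject; 3% × $1,090.00 = $32.70
Total: $202.80 + $32.70 = $235.50

$235.50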